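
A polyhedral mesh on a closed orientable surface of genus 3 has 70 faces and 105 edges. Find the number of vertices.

For a closed orientable surface of genus 3, χ = 2 − 2·3 = -4.
V = -4 + E − F = -4 + 105 − 70 = 31.

31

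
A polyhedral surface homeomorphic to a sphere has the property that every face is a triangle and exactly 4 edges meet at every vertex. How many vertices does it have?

6

Each face has 3 edges and each edge borders two faces, so 2E = 3F.
Each vertex has degree 4, so 4V = 2E and hence V = 3F/4.
Euler: V − E + F = 2 ⇒ (3F/4) − (3F/2) + F = 2.
Multiply by 8: (6 − 12 + 8)F = 16, i.e. 2F = 16.
So F = 8, E = 3·8/2 = 12, V = 3·8/4 = 6.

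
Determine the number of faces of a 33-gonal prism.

35

A prism on an n-gon has two n-gon bases and n rectangular sides: V = 2·33 = 66, E = 3·33 = 99, F = 33 + 2 = 35.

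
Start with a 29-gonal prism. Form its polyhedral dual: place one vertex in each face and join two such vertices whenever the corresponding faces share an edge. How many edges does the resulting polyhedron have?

87

The base solid has V = 58, E = 87, F = 31.
The dual swaps V and F and preserves E: V′ = F = 31, E′ = E = 87, F′ = V = 58.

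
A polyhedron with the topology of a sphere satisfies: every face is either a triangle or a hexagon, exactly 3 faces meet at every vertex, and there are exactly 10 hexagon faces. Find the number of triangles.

Let x be the number of triangles; then F = 10 + x.
Edge–face incidences: 2E = 6·10 + 3·x = 60 + 3x.
Every vertex has degree 3, so 3V = 2E.
Euler: V − E + F = 2 ⇒ (2E)/3 − E + (10 + x) = 2.
Multiply by 6: 2·(2E) − 3·(2E) + 6·(10 + x) = 12, i.e. 60 + 6x − (60 + 3x) = 12.
Collecting terms: 3x = 12, so x = 4.
Then 2E = 60 + 3·4 = 72, so E = 36, V = 2E/3 = 24, F = 10 + 4 = 14.

4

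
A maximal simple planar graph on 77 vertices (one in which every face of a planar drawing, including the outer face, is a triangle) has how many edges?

225

In a plane triangulation 3F = 2E and V − E + F = 2, so E = 3V − 6 = 3·77 − 6 = 225.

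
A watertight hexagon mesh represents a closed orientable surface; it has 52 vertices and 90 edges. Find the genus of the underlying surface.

5

Every face is a hexagon and each edge borders two faces, so 6F = 2·90, giving F = 30.
χ = V − E + F = 52 − 90 + 30 = -8.
For a closed orientable surface χ = 2 − 2g, so g = (2 − (-8))/2 = 5.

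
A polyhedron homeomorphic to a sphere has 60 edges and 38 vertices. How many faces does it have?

24

Here V − E + F = 2.
F = 2 − V + E = 2 − 38 + 60 = 24.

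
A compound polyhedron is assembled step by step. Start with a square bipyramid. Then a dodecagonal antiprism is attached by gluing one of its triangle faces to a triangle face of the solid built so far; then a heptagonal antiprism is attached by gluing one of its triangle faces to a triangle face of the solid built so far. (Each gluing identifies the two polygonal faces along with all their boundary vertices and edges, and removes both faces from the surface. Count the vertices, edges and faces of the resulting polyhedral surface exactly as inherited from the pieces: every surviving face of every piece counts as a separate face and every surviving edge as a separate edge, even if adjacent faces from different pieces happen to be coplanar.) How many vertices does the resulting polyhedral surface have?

A square bipyramid: V=6, E=12, F=8.
Attach a dodecagonal antiprism (V=24, E=48, F=26) along a 3-gon: merge 3 vertices and 3 edges, delete both glued faces → V=27, E=57, F=32.
Attach a heptagonal antiprism (V=14, E=28, F=16) along a 3-gon: merge 3 vertices and 3 edges, delete both glued faces → V=38, E=82, F=46.
Check: V − E + F = 38 − 82 + 46 = 2.

38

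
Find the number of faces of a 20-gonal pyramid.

A pyramid on an n-gon base has one n-gon and n triangles: V = 20 + 1 = 21, E = 2·20 = 40, F = 20 + 1 = 21.
Check: V − E + F = 21 − 40 + 21 = 2.

21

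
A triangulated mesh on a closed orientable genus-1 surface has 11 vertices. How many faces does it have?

χ = 2 − 2·1 = 0, and every face is a triangle so 3F = 2E.
V − E + F = 0 with E = 3F/2 gives 11 − (3/2 − 1)·F = 0, so F = 22 and E = 33.

22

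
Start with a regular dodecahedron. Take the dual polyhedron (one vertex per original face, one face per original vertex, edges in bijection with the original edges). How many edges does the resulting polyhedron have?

The base solid has V = 20, E = 30, F = 12.
The dual swaps V and F and preserves E: V′ = F = 12, E′ = E = 30, F′ = V = 20.

30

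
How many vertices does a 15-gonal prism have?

30

A prism on an n-gon has two n-gon bases and n rectangular sides: V = 2·15 = 30, E = 3·15 = 45, F = 15 + 2 = 17.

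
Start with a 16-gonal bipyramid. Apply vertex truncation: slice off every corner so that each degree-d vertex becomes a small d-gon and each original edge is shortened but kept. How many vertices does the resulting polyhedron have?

The base solid has V = 18, E = 48, F = 32.
Truncation replaces each original edge-end by a new vertex, so V′ = 2E = 96.
Each original edge survives, and each old vertex of degree d contributes d new edges; summing degrees gives Σd = 2E, so E′ = E + 2E = 3E = 144.
Each original face survives and each original vertex becomes one new face: F′ = F + V = 50.

96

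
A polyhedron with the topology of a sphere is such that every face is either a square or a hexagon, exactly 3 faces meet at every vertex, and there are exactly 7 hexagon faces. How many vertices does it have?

Let x be the number of squares; then F = 7 + x.
Edge–face incidences: 2E = 6·7 + 4·x = 42 + 4x.
Every vertex has degree 3, so 3V = 2E.
Euler: V − E + F = 2 ⇒ (2E)/3 − E + (7 + x) = 2.
Multiply by 6: 2·(2E) − 3·(2E) + 6·(7 + x) = 12, i.e. 42 + 6x − (42 + 4x) = 12.
Collecting terms: 2x = 12, so x = 6.
Then 2E = 42 + 4·6 = 66, so E = 33, V = 2E/3 = 22, F = 7 + 6 = 13.

22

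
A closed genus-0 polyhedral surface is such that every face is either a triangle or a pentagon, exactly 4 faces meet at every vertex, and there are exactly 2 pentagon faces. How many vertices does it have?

Let x be the number of triangles; then F = 2 + x.
Edge–face incidences: 2E = 5·2 + 3·x = 10 + 3x.
Every vertex has degree 4, so 4V = 2E.
Euler: V − E + F = 2 ⇒ (2E)/4 − E + (2 + x) = 2.
Multiply by 8: 2·(2E) − 4·(2E) + 8·(2 + x) = 16, i.e. 16 + 8x − 2·(10 + 3x) = 16.
Collecting terms: 2x − 4 = 16, so 2x = 20, so x = 10.
Then 2E = 10 + 3·10 = 40, so E = 20, V = 2E/4 = 10, F = 2 + 10 = 12.

10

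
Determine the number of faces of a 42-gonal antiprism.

An antiprism on an n-gon has two n-gon caps and 2n triangles: V = 2·42 = 84, E = 4·42 = 168, F = 2·42 + 2 = 86.
Check: V − E + F = 84 − 168 + 86 = 2.

86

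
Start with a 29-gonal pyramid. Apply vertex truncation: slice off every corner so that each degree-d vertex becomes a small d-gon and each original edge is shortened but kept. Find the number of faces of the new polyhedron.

60

The base solid has V = 30, E = 58, F = 30.
Truncation replaces each original edge-end by a new vertex, so V′ = 2E = 116.
Each original edge survives, and each old vertex of degree d contributes d new edges; summing degrees gives Σd = 2E, so E′ = E + 2E = 3E = 174.
Each original face survives and each original vertex becomes one new face: F′ = F + V = 60.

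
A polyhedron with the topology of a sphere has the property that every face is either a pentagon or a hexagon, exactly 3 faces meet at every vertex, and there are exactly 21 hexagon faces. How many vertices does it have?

Let x be the number of pentagons; then F = 21 + x.
Edge–face incidences: 2E = 6·21 + 5·x = 126 + 5x.
Every vertex has degree 3, so 3V = 2E.
Euler: V − E + F = 2 ⇒ (2E)/3 − E + (21 + x) = 2.
Multiply by 6: 2·(2E) − 3·(2E) + 6·(21 + x) = 12, i.e. 126 + 6x − (126 + 5x) = 12.
Collecting terms: x = 12.
Then 2E = 126 + 5·12 = 186, so E = 93, V = 2E/3 = 62, F = 21 + 12 = 33.

62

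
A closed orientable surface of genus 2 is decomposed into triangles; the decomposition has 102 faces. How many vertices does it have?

49

χ = 2 − 2·2 = -2, and every face is a triangle so 3F = 2E.
E = 3·102/2 = 153. Then V = -2 + E − F = -2 + 153 − 102 = 49.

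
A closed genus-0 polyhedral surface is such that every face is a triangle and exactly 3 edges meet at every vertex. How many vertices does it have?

Each face has 3 edges and each edge borders two faces, so 2E = 3F.
Each vertex has degree 3, so 3V = 2E and hence V = 3F/3.
Euler: V − E + F = 2 ⇒ (3F/3) − (3F/2) + F = 2.
Multiply by 6: (6 − 9 + 6)F = 12, i.e. 3F = 12.
So F = 4, E = 3·4/2 = 6, V = 3·4/3 = 4.

4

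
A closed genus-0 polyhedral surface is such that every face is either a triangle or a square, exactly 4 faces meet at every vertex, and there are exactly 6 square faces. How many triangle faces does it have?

Let x be the number of triangles; then F = 6 + x.
Edge–face incidences: 2E = 4·6 + 3·x = 24 + 3x.
Every vertex has degree 4, so 4V = 2E.
Euler: V − E + F = 2 ⇒ (2E)/4 − E + (6 + x) = 2.
Multiply by 8: 2·(2E) − 4·(2E) + 8·(6 + x) = 16, i.e. 48 + 8x − 2·(24 + 3x) = 16.
Collecting terms: 2x = 16, so x = 8.
Then 2E = 24 + 3·8 = 48, so E = 24, V = 2E/4 = 12, F = 6 + 8 = 14.

8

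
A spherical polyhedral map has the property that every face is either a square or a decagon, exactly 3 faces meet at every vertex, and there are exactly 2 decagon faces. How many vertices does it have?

20

Let x be the number of squares; then F = 2 + x.
Edge–face incidences: 2E = 10·2 + 4·x = 20 + 4x.
Every vertex has degree 3, so 3V = 2E.
Euler: V − E + F = 2 ⇒ (2E)/3 − E + (2 + x) = 2.
Multiply by 6: 2·(2E) − 3·(2E) + 6·(2 + x) = 12, i.e. 12 + 6x − (20 + 4x) = 12.
Collecting terms: 2x − 8 = 12, so 2x = 20, so x = 10.
Then 2E = 20 + 4·10 = 60, so E = 30, V = 2E/3 = 20, F = 2 + 10 = 12.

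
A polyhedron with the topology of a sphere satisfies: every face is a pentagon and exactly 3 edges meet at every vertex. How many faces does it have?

12

Each face has 5 edges and each edge borders two faces, so 2E = 5F.
Each vertex has degree 3, so 3V = 2E and hence V = 5F/3.
Euler: V − E + F = 2 ⇒ (5F/3) − (5F/2) + F = 2.
Multiply by 6: (10 − 15 + 6)F = 12, i.e. 1F = 12.
So F = 12, E = 5·12/2 = 30, V = 5·12/3 = 20.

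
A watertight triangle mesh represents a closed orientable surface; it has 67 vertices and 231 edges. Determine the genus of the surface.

6

Every face is a triangle and each edge borders two faces, so 3F = 2·231, giving F = 154.
χ = V − E + F = 67 − 231 + 154 = -10.
For a closed orientable surface χ = 2 − 2g, so g = (2 − (-10))/2 = 6.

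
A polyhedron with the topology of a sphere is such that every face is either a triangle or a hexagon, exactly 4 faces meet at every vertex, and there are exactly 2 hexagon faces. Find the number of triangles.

12

Let x be the number of triangles; then F = 2 + x.
Edge–face incidences: 2E = 6·2 + 3·x = 12 + 3x.
Every vertex has degree 4, so 4V = 2E.
Euler: V − E + F = 2 ⇒ (2E)/4 − E + (2 + x) = 2.
Multiply by 8: 2·(2E) − 4·(2E) + 8·(2 + x) = 16, i.e. 16 + 8x − 2·(12 + 3x) = 16.
Collecting terms: 2x − 8 = 16, so 2x = 24, so x = 12.
Then 2E = 12 + 3·12 = 48, so E = 24, V = 2E/4 = 12, F = 2 + 12 = 14.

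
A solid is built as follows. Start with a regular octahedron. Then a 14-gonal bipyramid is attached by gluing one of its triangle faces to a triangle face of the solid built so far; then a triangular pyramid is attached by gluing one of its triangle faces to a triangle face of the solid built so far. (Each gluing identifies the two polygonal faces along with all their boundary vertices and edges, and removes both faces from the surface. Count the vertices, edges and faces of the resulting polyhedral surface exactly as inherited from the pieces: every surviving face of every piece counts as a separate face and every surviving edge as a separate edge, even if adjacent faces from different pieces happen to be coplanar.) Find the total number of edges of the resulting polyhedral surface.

54

A regular octahedron: V=6, E=12, F=8.
Attach a 14-gonal bipyramid (V=16, E=42, F=28) along a 3-gon: merge 3 vertices and 3 edges, delete both glued faces → V=19, E=51, F=34.
Attach a triangular pyramid (V=4, E=6, F=4) along a 3-gon: merge 3 vertices and 3 edges, delete both glued faces → V=20, E=54, F=36.
Check: V − E + F = 20 − 54 + 36 = 2.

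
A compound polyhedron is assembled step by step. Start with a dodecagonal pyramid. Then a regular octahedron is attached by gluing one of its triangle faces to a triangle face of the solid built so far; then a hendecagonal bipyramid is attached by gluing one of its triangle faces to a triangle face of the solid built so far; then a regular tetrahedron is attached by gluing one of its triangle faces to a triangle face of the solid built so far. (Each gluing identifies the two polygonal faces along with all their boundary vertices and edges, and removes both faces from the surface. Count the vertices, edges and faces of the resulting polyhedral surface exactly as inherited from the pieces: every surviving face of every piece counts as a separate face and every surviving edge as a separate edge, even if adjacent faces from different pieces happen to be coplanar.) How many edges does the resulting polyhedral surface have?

66

A dodecagonal pyramid: V=13, E=24, F=13.
Attach a regular octahedron (V=6, E=12, F=8) along a 3-gon: merge 3 vertices and 3 edges, delete both glued faces → V=16, E=33, F=19.
Attach a hendecagonal bipyramid (V=13, E=33, F=22) along a 3-gon: merge 3 vertices and 3 edges, delete both glued faces → V=26, E=63, F=39.
Attach a regular tetrahedron (V=4, E=6, F=4) along a 3-gon: merge 3 vertices and 3 edges, delete both glued faces → V=27, E=66, F=41.
Check: V − E + F = 27 − 66 + 41 = 2.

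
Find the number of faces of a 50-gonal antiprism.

An antiprism on an n-gon has two n-gon caps and 2n triangles: V = 2·50 = 100, E = 4·50 = 200, F = 2·50 + 2 = 102.

102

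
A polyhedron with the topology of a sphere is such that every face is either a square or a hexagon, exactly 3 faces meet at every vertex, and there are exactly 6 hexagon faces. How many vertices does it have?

Let x be the number of squares; then F = 6 + x.
Edge–face incidences: 2E = 6·6 + 4·x = 36 + 4x.
Every vertex has degree 3, so 3V = 2E.
Euler: V − E + F = 2 ⇒ (2E)/3 − E + (6 + x) = 2.
Multiply by 6: 2·(2E) − 3·(2E) + 6·(6 + x) = 12, i.e. 36 + 6x − (36 + 4x) = 12.
Collecting terms: 2x = 12, so x = 6.
Then 2E = 36 + 4·6 = 60, so E = 30, V = 2E/3 = 20, F = 6 + 6 = 12.

20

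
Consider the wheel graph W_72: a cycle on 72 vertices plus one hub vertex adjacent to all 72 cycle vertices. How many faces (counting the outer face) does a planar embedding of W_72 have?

W_72 has V = 72 + 1 = 73 vertices and E = 2·72 = 144 edges.
By Euler's formula F = 2 − V + E = 2 − 73 + 144 = 73.

73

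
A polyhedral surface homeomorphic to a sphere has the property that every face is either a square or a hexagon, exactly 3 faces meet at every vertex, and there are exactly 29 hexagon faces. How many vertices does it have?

Let x be the number of squares; then F = 29 + x.
Edge–face incidences: 2E = 6·29 + 4·x = 174 + 4x.
Every vertex has degree 3, so 3V = 2E.
Euler: V − E + F = 2 ⇒ (2E)/3 − E + (29 + x) = 2.
Multiply by 6: 2·(2E) − 3·(2E) + 6·(29 + x) = 12, i.e. 174 + 6x − (174 + 4x) = 12.
Collecting terms: 2x = 12, so x = 6.
Then 2E = 174 + 4·6 = 198, so E = 99, V = 2E/3 = 66, F = 29 + 6 = 35.

66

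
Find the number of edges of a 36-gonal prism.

108

A prism on an n-gon has two n-gon bases and n rectangular sides: V = 2·36 = 72, E = 3·36 = 108, F = 36 + 2 = 38.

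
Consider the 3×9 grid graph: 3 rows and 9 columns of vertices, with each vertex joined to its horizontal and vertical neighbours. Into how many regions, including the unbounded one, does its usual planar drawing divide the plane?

17

The grid has V = 3·9 = 27 vertices and E = 3·8 + 9·2 = 42 edges.
F = 2 − V + E = 2 − 27 + 42 = 17.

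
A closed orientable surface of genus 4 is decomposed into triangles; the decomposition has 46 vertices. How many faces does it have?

χ = 2 − 2·4 = -6, and every face is a triangle so 3F = 2E.
V − E + F = -6 with E = 3F/2 gives 46 − (3/2 − 1)·F = -6, so F = 104 and E = 156.

104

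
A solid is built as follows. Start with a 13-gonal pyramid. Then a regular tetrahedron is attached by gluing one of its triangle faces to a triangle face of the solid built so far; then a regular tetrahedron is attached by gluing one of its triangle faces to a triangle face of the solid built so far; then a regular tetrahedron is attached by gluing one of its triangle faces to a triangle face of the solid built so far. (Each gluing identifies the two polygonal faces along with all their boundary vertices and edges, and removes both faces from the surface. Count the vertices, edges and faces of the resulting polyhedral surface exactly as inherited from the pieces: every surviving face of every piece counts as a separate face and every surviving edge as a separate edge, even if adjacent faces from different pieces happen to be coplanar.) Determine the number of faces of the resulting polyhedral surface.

A 13-gonal pyramid: V=14, E=26, F=14.
Attach a regular tetrahedron (V=4, E=6, F=4) along a 3-gon: merge 3 vertices and 3 edges, delete both glued faces → V=15, E=29, F=16.
Attach a regular tetrahedron (V=4, E=6, F=4) along a 3-gon: merge 3 vertices and 3 edges, delete both glued faces → V=16, E=32, F=18.
Attach a regular tetrahedron (V=4, E=6, F=4) along a 3-gon: merge 3 vertices and 3 edges, delete both glued faces → V=17, E=35, F=20.
Check: V − E + F = 17 − 35 + 20 = 2.

20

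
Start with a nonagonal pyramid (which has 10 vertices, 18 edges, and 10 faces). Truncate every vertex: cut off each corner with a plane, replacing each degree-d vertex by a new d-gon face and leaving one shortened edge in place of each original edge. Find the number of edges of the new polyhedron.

Truncation replaces each original edge-end by a new vertex, so V′ = 2E = 36.
Each original edge survives, and each old vertex of degree d contributes d new edges; summing degrees gives Σd = 2E, so E′ = E + 2E = 3E = 54.
Each original face survives and each original vertex becomes one new face: F′ = F + V = 20.

54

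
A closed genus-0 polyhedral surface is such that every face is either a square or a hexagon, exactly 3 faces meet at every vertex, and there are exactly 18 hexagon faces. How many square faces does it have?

6

Let x be the number of squares; then F = 18 + x.
Edge–face incidences: 2E = 6·18 + 4·x = 108 + 4x.
Every vertex has degree 3, so 3V = 2E.
Euler: V − E + F = 2 ⇒ (2E)/3 − E + (18 + x) = 2.
Multiply by 6: 2·(2E) − 3·(2E) + 6·(18 + x) = 12, i.e. 108 + 6x − (108 + 4x) = 12.
Collecting terms: 2x = 12, so x = 6.
Then 2E = 108 + 4·6 = 132, so E = 66, V = 2E/3 = 44, F = 18 + 6 = 24.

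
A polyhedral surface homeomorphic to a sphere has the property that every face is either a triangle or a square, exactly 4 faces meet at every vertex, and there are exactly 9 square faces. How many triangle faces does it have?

Let x be the number of triangles; then F = 9 + x.
Edge–face incidences: 2E = 4·9 + 3·x = 36 + 3x.
Every vertex has degree 4, so 4V = 2E.
Euler: V − E + F = 2 ⇒ (2E)/4 − E + (9 + x) = 2.
Multiply by 8: 2·(2E) − 4·(2E) + 8·(9 + x) = 16, i.e. 72 + 8x − 2·(36 + 3x) = 16.
Collecting terms: 2x = 16, so x = 8.
Then 2E = 36 + 3·8 = 60, so E = 30, V = 2E/4 = 15, F = 9 + 8 = 17.

8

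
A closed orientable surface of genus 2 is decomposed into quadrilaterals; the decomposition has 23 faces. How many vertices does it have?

χ = 2 − 2·2 = -2, and every face is a square so 4F = 2E.
E = 4·23/2 = 46. Then V = -2 + E − F = -2 + 46 − 23 = 21.

21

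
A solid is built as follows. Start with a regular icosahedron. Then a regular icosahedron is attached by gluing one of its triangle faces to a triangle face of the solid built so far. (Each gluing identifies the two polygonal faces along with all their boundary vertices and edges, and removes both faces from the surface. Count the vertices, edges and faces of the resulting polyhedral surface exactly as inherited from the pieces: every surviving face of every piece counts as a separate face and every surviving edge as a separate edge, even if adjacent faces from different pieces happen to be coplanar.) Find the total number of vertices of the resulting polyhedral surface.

A regular icosahedron: V=12, E=30, F=20.
Attach a regular icosahedron (V=12, E=30, F=20) along a 3-gon: merge 3 vertices and 3 edges, delete both glued faces → V=21, E=57, F=38.
Check: V − E + F = 21 − 57 + 38 = 2.

21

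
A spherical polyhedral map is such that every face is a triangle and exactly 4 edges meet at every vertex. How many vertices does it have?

Each face has 3 edges and each edge borders two faces, so 2E = 3F.
Each vertex has degree 4, so 4V = 2E and hence V = 3F/4.
Euler: V − E + F = 2 ⇒ (3F/4) − (3F/2) + F = 2.
Multiply by 8: (6 − 12 + 8)F = 16, i.e. 2F = 16.
So F = 8, E = 3·8/2 = 12, V = 3·8/4 = 6.

6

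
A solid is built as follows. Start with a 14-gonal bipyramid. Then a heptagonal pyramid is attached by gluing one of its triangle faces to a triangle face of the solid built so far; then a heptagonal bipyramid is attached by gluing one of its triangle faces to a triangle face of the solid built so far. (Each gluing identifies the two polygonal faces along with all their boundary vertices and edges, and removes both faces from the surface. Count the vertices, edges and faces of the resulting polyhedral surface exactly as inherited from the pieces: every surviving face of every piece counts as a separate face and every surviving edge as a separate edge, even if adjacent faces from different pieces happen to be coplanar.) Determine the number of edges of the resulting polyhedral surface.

A 14-gonal bipyramid: V=16, E=42, F=28.
Attach a heptagonal pyramid (V=8, E=14, F=8) along a 3-gon: merge 3 vertices and 3 edges, delete both glued faces → V=21, E=53, F=34.
Attach a heptagonal bipyramid (V=9, E=21, F=14) along a 3-gon: merge 3 vertices and 3 edges, delete both glued faces → V=27, E=71, F=46.
Check: V − E + F = 27 − 71 + 46 = 2.

71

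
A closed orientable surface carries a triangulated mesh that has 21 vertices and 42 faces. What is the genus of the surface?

Every face is a triangle, so 2E = 3·42 = 126, giving E = 63.
χ = V − E + F = 21 − 63 + 42 = 0.
For a closed orientable surface χ = 2 − 2g, so g = (2 − (0))/2 = 1.

1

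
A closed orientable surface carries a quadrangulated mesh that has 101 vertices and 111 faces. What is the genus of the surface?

6

Every face is a square, so 2E = 4·111 = 444, giving E = 222.
χ = V − E + F = 101 − 222 + 111 = -10.
For a closed orientable surface χ = 2 − 2g, so g = (2 − (-10))/2 = 6.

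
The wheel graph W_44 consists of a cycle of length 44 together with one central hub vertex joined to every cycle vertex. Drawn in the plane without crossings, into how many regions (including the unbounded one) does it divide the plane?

W_44 has V = 44 + 1 = 45 vertices and E = 2·44 = 88 edges.
By Euler's formula F = 2 − V + E = 2 − 45 + 88 = 45.

45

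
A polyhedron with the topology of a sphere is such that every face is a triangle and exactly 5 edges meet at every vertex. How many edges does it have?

30

Each face has 3 edges and each edge borders two faces, so 2E = 3F.
Each vertex has degree 5, so 5V = 2E and hence V = 3F/5.
Euler: V − E + F = 2 ⇒ (3F/5) − (3F/2) + F = 2.
Multiply by 10: (6 − 15 + 10)F = 20, i.e. 1F = 20.
So F = 20, E = 3·20/2 = 30, V = 3·20/5 = 12.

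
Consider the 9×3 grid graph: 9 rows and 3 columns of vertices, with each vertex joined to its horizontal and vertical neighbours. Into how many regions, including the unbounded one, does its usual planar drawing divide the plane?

The grid has V = 9·3 = 27 vertices and E = 9·2 + 3·8 = 42 edges.
F = 2 − V + E = 2 − 27 + 42 = 17.

17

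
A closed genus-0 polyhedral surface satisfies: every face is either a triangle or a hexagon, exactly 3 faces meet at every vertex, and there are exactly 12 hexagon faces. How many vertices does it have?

Let x be the number of triangles; then F = 12 + x.
Edge–face incidences: 2E = 6·12 + 3·x = 72 + 3x.
Every vertex has degree 3, so 3V = 2E.
Euler: V − E + F = 2 ⇒ (2E)/3 − E + (12 + x) = 2.
Multiply by 6: 2·(2E) − 3·(2E) + 6·(12 + x) = 12, i.e. 72 + 6x − (72 + 3x) = 12.
Collecting terms: 3x = 12, so x = 4.
Then 2E = 72 + 3·4 = 84, so E = 42, V = 2E/3 = 28, F = 12 + 4 = 16.

28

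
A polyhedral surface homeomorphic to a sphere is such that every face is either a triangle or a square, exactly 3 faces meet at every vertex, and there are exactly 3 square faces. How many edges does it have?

9

Let x be the number of triangles; then F = 3 + x.
Edge–face incidences: 2E = 4·3 + 3·x = 12 + 3x.
Every vertex has degree 3, so 3V = 2E.
Euler: V − E + F = 2 ⇒ (2E)/3 − E + (3 + x) = 2.
Multiply by 6: 2·(2E) − 3·(2E) + 6·(3 + x) = 12, i.e. 18 + 6x − (12 + 3x) = 12.
Collecting terms: 3x + 6 = 12, so 3x = 6, so x = 2.
Then 2E = 12 + 3·2 = 18, so E = 9, V = 2E/3 = 6, F = 3 + 2 = 5.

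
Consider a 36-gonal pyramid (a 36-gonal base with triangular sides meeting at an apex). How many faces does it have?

A pyramid on an n-gon base has one n-gon and n triangles: V = 36 + 1 = 37, E = 2·36 = 72, F = 36 + 1 = 37.
Check: V − E + F = 37 − 72 + 37 = 2.

37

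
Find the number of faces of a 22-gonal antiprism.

An antiprism on an n-gon has two n-gon caps and 2n triangles: V = 2·22 = 44, E = 4·22 = 88, F = 2·22 + 2 = 46.

46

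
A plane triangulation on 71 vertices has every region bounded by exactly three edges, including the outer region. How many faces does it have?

In a plane triangulation 3F = 2E and V − E + F = 2, so F = 2V − 4 = 2·71 − 4 = 138.

138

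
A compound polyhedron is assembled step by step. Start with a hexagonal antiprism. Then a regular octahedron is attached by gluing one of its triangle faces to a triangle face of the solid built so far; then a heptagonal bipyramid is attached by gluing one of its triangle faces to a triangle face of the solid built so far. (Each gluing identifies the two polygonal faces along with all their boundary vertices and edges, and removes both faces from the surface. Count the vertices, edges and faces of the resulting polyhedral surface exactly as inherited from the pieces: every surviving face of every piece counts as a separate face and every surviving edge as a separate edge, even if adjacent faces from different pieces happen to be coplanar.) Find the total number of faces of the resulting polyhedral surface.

32

A hexagonal antiprism: V=12, E=24, F=14.
Attach a regular octahedron (V=6, E=12, F=8) along a 3-gon: merge 3 vertices and 3 edges, delete both glued faces → V=15, E=33, F=20.
Attach a heptagonal bipyramid (V=9, E=21, F=14) along a 3-gon: merge 3 vertices and 3 edges, delete both glued faces → V=21, E=51, F=32.
Check: V − E + F = 21 − 51 + 32 = 2.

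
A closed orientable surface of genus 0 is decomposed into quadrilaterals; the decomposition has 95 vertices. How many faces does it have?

93

χ = 2 − 2·0 = 2, and every face is a square so 4F = 2E.
V − E + F = 2 with E = 4F/2 gives 95 − (4/2 − 1)·F = 2, so F = 93 and E = 186.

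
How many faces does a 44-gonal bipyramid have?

88

A bipyramid over an n-gon has 2n triangular faces and n + 2 vertices: V = 44 + 2 = 46, E = 3·44 = 132, F = 2·44 = 88.
Check: V − E + F = 46 − 132 + 88 = 2.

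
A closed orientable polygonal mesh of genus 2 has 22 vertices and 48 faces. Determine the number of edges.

For a closed orientable surface of genus 2, χ = 2 − 2·2 = -2.
E = V + F − (-2) = 22 + 48 − (-2) = 72.

72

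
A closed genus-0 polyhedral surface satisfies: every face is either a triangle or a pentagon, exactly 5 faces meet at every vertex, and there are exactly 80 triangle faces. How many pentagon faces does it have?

12

Let x be the number of pentagons; then F = 80 + x.
Edge–face incidences: 2E = 3·80 + 5·x = 240 + 5x.
Every vertex has degree 5, so 5V = 2E.
Euler: V − E + F = 2 ⇒ (2E)/5 − E + (80 + x) = 2.
Multiply by 10: 2·(2E) − 5·(2E) + 10·(80 + x) = 20, i.e. 800 + 10x − 3·(240 + 5x) = 20.
Collecting terms: −5x + 80 = 20, so −5x = −60, so x = 12.
Then 2E = 240 + 5·12 = 300, so E = 150, V = 2E/5 = 60, F = 80 + 12 = 92.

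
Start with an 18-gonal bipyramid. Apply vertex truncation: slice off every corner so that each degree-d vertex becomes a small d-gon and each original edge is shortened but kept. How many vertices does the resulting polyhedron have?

108

The base solid has V = 20, E = 54, F = 36.
Truncation replaces each original edge-end by a new vertex, so V′ = 2E = 108.
Each original edge survives, and each old vertex of degree d contributes d new edges; summing degrees gives Σd = 2E, so E′ = E + 2E = 3E = 162.
Each original face survives and each original vertex becomes one new face: F′ = F + V = 56.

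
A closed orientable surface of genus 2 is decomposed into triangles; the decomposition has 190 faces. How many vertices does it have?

χ = 2 − 2·2 = -2, and every face is a triangle so 3F = 2E.
E = 3·190/2 = 285. Then V = -2 + E − F = -2 + 285 − 190 = 93.

93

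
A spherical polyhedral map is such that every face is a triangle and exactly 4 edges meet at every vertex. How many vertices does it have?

6

Each face has 3 edges and each edge borders two faces, so 2E = 3F.
Each vertex has degree 4, so 4V = 2E and hence V = 3F/4.
Euler: V − E + F = 2 ⇒ (3F/4) − (3F/2) + F = 2.
Multiply by 8: (6 − 12 + 8)F = 16, i.e. 2F = 16.
So F = 8, E = 3·8/2 = 12, V = 3·8/4 = 6.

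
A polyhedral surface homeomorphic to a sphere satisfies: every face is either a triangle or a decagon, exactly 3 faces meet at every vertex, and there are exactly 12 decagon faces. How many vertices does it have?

60

Let x be the number of triangles; then F = 12 + x.
Edge–face incidences: 2E = 10·12 + 3·x = 120 + 3x.
Every vertex has degree 3, so 3V = 2E.
Euler: V − E + F = 2 ⇒ (2E)/3 − E + (12 + x) = 2.
Multiply by 6: 2·(2E) − 3·(2E) + 6·(12 + x) = 12, i.e. 72 + 6x − (120 + 3x) = 12.
Collecting terms: 3x − 48 = 12, so 3x = 60, so x = 20.
Then 2E = 120 + 3·20 = 180, so E = 90, V = 2E/3 = 60, F = 12 + 20 = 32.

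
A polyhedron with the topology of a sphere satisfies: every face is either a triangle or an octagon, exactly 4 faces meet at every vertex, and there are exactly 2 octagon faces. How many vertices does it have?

Let x be the number of triangles; then F = 2 + x.
Edge–face incidences: 2E = 8·2 + 3·x = 16 + 3x.
Every vertex has degree 4, so 4V = 2E.
Euler: V − E + F = 2 ⇒ (2E)/4 − E + (2 + x) = 2.
Multiply by 8: 2·(2E) − 4·(2E) + 8·(2 + x) = 16, i.e. 16 + 8x − 2·(16 + 3x) = 16.
Collecting terms: 2x − 16 = 16, so 2x = 32, so x = 16.
Then 2E = 16 + 3·16 = 64, so E = 32, V = 2E/4 = 16, F = 2 + 16 = 18.

16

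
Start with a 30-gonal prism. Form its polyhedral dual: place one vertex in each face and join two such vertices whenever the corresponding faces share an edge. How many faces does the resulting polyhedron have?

The base solid has V = 60, E = 90, F = 32.
The dual swaps V and F and preserves E: V′ = F = 32, E′ = E = 90, F′ = V = 60.

60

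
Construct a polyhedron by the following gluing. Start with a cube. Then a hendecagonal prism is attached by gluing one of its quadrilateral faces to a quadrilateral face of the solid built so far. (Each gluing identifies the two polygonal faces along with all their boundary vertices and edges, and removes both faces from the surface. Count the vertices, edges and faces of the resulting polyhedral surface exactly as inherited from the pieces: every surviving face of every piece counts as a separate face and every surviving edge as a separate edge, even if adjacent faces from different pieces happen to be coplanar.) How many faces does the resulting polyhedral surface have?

A cube: V=8, E=12, F=6.
Attach a hendecagonal prism (V=22, E=33, F=13) along a 4-gon: merge 4 vertices and 4 edges, delete both glued faces → V=26, E=41, F=17.
Check: V − E + F = 26 − 41 + 17 = 2.

17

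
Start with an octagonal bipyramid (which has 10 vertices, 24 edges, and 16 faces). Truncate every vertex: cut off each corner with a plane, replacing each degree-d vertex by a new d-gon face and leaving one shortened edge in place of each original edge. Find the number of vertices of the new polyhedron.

48

Truncation replaces each original edge-end by a new vertex, so V′ = 2E = 48.
Each original edge survives, and each old vertex of degree d contributes d new edges; summing degrees gives Σd = 2E, so E′ = E + 2E = 3E = 72.
Each original face survives and each original vertex becomes one new face: F′ = F + V = 26.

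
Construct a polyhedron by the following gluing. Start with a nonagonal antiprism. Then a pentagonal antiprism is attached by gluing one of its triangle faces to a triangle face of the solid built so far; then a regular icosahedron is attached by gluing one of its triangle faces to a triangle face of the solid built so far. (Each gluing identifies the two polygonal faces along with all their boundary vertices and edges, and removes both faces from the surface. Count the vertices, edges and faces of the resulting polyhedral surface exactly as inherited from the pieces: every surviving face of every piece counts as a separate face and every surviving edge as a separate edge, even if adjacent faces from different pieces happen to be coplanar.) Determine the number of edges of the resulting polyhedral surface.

80

A nonagonal antiprism: V=18, E=36, F=20.
Attach a pentagonal antiprism (V=10, E=20, F=12) along a 3-gon: merge 3 vertices and 3 edges, delete both glued faces → V=25, E=53, F=30.
Attach a regular icosahedron (V=12, E=30, F=20) along a 3-gon: merge 3 vertices and 3 edges, delete both glued faces → V=34, E=80, F=48.
Check: V − E + F = 34 − 80 + 48 = 2.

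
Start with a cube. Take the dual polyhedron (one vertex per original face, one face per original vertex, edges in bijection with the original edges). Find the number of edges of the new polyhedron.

The base solid has V = 8, E = 12, F = 6.
The dual swaps V and F and preserves E: V′ = F = 6, E′ = E = 12, F′ = V = 8.

12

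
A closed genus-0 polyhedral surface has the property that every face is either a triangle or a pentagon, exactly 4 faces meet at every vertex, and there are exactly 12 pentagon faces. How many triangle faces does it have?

20

Let x be the number of triangles; then F = 12 + x.
Edge–face incidences: 2E = 5·12 + 3·x = 60 + 3x.
Every vertex has degree 4, so 4V = 2E.
Euler: V − E + F = 2 ⇒ (2E)/4 − E + (12 + x) = 2.
Multiply by 8: 2·(2E) − 4·(2E) + 8·(12 + x) = 16, i.e. 96 + 8x − 2·(60 + 3x) = 16.
Collecting terms: 2x − 24 = 16, so 2x = 40, so x = 20.
Then 2E = 60 + 3·20 = 120, so E = 60, V = 2E/4 = 30, F = 12 + 20 = 32.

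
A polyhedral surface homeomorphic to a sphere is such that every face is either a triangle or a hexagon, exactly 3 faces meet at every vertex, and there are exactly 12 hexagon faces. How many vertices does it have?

Let x be the number of triangles; then F = 12 + x.
Edge–face incidences: 2E = 6·12 + 3·x = 72 + 3x.
Every vertex has degree 3, so 3V = 2E.
Euler: V − E + F = 2 ⇒ (2E)/3 − E + (12 + x) = 2.
Multiply by 6: 2·(2E) − 3·(2E) + 6·(12 + x) = 12, i.e. 72 + 6x − (72 + 3x) = 12.
Collecting terms: 3x = 12, so x = 4.
Then 2E = 72 + 3·4 = 84, so E = 42, V = 2E/3 = 28, F = 12 + 4 = 16.

28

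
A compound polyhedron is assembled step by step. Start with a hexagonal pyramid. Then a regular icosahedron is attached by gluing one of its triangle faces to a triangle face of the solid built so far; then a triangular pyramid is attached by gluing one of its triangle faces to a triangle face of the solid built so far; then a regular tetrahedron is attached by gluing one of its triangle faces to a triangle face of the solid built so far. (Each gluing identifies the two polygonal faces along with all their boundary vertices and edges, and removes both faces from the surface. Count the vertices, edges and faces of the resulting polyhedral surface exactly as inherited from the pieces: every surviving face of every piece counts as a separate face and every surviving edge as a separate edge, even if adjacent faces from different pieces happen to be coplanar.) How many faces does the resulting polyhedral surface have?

A hexagonal pyramid: V=7, E=12, F=7.
Attach a regular icosahedron (V=12, E=30, F=20) along a 3-gon: merge 3 vertices and 3 edges, delete both glued faces → V=16, E=39, F=25.
Attach a triangular pyramid (V=4, E=6, F=4) along a 3-gon: merge 3 vertices and 3 edges, delete both glued faces → V=17, E=42, F=27.
Attach a regular tetrahedron (V=4, E=6, F=4) along a 3-gon: merge 3 vertices and 3 edges, delete both glued faces → V=18, E=45, F=29.
Check: V − E + F = 18 − 45 + 29 = 2.

29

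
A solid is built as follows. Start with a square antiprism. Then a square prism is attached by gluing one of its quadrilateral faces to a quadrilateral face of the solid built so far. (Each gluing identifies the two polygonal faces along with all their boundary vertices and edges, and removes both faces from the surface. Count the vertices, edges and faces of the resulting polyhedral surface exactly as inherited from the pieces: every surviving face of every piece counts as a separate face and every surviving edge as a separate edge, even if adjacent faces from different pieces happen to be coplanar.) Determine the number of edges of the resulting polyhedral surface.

A square antiprism: V=8, E=16, F=10.
Attach a square prism (V=8, E=12, F=6) along a 4-gon: merge 4 vertices and 4 edges, delete both glued faces → V=12, E=24, F=14.
Check: V − E + F = 12 − 24 + 14 = 2.

24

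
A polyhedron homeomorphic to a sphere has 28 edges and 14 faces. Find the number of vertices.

16

Here V − E + F = 2.
V = 2 + E − F = 2 + 28 − 14 = 16.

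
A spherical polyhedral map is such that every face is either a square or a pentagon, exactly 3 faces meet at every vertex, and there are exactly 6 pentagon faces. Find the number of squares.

Let x be the number of squares; then F = 6 + x.
Edge–face incidences: 2E = 5·6 + 4·x = 30 + 4x.
Every vertex has degree 3, so 3V = 2E.
Euler: V − E + F = 2 ⇒ (2E)/3 − E + (6 + x) = 2.
Multiply by 6: 2·(2E) − 3·(2E) + 6·(6 + x) = 12, i.e. 36 + 6x − (30 + 4x) = 12.
Collecting terms: 2x + 6 = 12, so 2x = 6, so x = 3.
Then 2E = 30 + 4·3 = 42, so E = 21, V = 2E/3 = 14, F = 6 + 3 = 9.

3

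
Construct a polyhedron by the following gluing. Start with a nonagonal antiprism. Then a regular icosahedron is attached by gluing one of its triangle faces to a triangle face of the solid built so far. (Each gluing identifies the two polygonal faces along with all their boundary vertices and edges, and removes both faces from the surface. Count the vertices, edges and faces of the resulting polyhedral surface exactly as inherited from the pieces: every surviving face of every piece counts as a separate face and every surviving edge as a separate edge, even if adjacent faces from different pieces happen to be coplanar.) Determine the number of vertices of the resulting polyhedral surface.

A nonagonal antiprism: V=18, E=36, F=20.
Attach a regular icosahedron (V=12, E=30, F=20) along a 3-gon: merge 3 vertices and 3 edges, delete both glued faces → V=27, E=63, F=38.
Check: V − E + F = 27 − 63 + 38 = 2.

27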